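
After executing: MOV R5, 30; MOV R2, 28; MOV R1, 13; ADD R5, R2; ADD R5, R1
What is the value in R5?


Register state trace:
  MOV R5, 30  → R5 = 30
  MOV R2, 28  → R2 = 28
  MOV R1, 13  → R1 = 13
  ADD R5, R2  → R5 = 30 + 28 = 58
  ADD R5, R1  → R5 = 58 + 13 = 71
Final: R5 = 71

71


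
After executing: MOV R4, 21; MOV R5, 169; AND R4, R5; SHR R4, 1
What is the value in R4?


Register state trace:
  MOV R4, 21  → R4 = 21 (0b00010101)
  MOV R5, 169  → R5 = 169 (0b10101001)
  AND R4, R5  → R4 = 21 AND 169 = 1 (0b00000001)
  SHR R4, 1  → R4 = 1 >> 1 = 0
Final: R4 = 0

0


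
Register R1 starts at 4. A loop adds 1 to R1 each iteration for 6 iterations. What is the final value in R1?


Starting value: R1 = 4
  Iter 1: R1 = 4 + 1 = 5
  Iter 2: R1 = 5 + 1 = 6
  Iter 3: R1 = 6 + 1 = 7
  Iter 4: R1 = 7 + 1 = 8
  Iter 5: R1 = 8 + 1 = 9
  Iter 6: R1 = 9 + 1 = 10
Final: R1 = 10

10


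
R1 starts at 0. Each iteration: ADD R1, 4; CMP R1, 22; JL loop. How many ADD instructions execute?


Loop trace (R1 starts at 0, target 22, step 4):
  ADD #1: R1 = 0 + 4 = 4  → 4 < 22, loop
  ADD #2: R1 = 4 + 4 = 8  → 8 < 22, loop
  ADD #3: R1 = 8 + 4 = 12  → 12 < 22, loop
  ADD #4: R1 = 12 + 4 = 16  → 16 < 22, loop
  ADD #5: R1 = 16 + 4 = 20  → 20 < 22, loop
  ADD #6: R1 = 20 + 4 = 24  → 24 >= 22, exit
Total ADD instructions: 6

6


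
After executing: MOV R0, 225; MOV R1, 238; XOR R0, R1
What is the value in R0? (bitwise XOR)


Register state trace:
  MOV R0, 225  → R0 = 225 (0b11100001)
  MOV R1, 238  → R1 = 238 (0b11101110)
  XOR R0, R1  → R0 = 225 XOR 238 = 15 (0b00001111)
Final: R0 = 15

15


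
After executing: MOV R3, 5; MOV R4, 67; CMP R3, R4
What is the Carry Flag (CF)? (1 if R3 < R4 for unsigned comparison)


Register state trace:
  MOV R3, 5  → R3 = 5
  MOV R4, 67  → R4 = 67
  CMP R3, R4  → unsigned 5 - 67: borrow occurs
  5 < 67, so CF = 1
CF = 1

1


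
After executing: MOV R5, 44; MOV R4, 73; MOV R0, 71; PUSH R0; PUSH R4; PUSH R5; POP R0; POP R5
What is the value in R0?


Stack trace (top is rightmost):
  MOV R5, 44  → R5 = 44
  MOV R4, 73  → R4 = 73
  MOV R0, 71  → R0 = 71
  PUSH R0  → stack: [71]
  PUSH R4  → stack: [71, 73]
  PUSH R5  → stack: [71, 73, 44]
  POP R0  → R0 = 44, stack: [71, 73]
  POP R5  → R5 = 73, stack: [71]
Final: R0 = 44

44


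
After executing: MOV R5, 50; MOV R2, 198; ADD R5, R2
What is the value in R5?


Register state trace:
  MOV R5, 50  → R5 = 50
  MOV R2, 198  → R2 = 198
  ADD R5, R2  → R5 = 50 + 198 = 248
Final: R5 = 248

248


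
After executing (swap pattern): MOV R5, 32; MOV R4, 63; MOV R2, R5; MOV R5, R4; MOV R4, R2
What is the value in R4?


Register state trace (swap pattern):
  MOV R5, 32  → R5 = 32
  MOV R4, 63  → R4 = 63
  MOV R2, R5  → R2 = 32  (save R5)
  MOV R5, R4  → R5 = 63  (R5 gets R4's value)
  MOV R4, R2  → R4 = 32  (R4 gets saved value)
Final: R4 = 32

32


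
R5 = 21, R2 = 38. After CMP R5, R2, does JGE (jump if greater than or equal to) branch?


Trace:
  R5 = 21, R2 = 38
  CMP R5, R2  → compares 21 vs 38
  JGE checks: is 21 greater than or equal to 38?
  21 < 38, so condition is false
Branch taken: No

No


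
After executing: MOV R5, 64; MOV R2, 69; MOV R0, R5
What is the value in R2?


Register state trace:
  MOV R5, 64  → R5 = 64
  MOV R2, 69  → R2 = 69
  MOV R0, R5  → R0 = 64
Final: R2 = 69

69


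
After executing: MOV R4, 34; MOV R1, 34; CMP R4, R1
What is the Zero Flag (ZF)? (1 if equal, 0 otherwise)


Register state trace:
  MOV R4, 34  → R4 = 34
  MOV R1, 34  → R1 = 34
  CMP R4, R1  → computes 34 - 34 = 0
  Result is zero, so values are equal
ZF = 1

1


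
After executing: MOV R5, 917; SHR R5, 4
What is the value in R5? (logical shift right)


Register state trace:
  MOV R5, 917  → R5 = 917
  SHR R5, 4  → R5 = 917 >> 4 = 917 // 2^4 = 57
Final: R5 = 57

57


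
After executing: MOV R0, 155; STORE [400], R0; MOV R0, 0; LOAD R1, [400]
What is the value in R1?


Register and memory trace:
  MOV R0, 155  → R0 = 155
  STORE [400], R0  → mem[400] = 155
  MOV R0, 0  → R0 = 0
  LOAD R1, [400]  → R1 = mem[400] = 155
Final: R1 = 155

155


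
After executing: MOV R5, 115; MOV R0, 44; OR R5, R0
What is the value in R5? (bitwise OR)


Register state trace:
  MOV R5, 115  → R5 = 115 (0b01110011)
  MOV R0, 44  → R0 = 44 (0b00101100)
  OR R5, R0   → R5 = 115 OR 44 = 127 (0b01111111)
Final: R5 = 127

127


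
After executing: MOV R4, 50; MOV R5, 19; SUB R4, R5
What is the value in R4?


Register state trace:
  MOV R4, 50  → R4 = 50
  MOV R5, 19  → R5 = 19
  SUB R4, R5  → R4 = 50 - 19 = 31
Final: R4 = 31

31


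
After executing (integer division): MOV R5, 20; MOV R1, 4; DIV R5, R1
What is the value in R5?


Register state trace:
  MOV R5, 20  → R5 = 20
  MOV R1, 4  → R1 = 4
  DIV R5, R1  → R5 = 20 // 4 = 5
Final: R5 = 5

5


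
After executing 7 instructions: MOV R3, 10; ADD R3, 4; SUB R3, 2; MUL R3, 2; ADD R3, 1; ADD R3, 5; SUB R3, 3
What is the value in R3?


Register state trace:
  MOV R3, 10  → R3 = 10
  ADD R3, 4  → R3 = 10 + 4 = 14
  SUB R3, 2  → R3 = 14 - 2 = 12
  MUL R3, 2  → R3 = 12 * 2 = 24
  ADD R3, 1  → R3 = 24 + 1 = 25
  ADD R3, 5  → R3 = 25 + 5 = 30
  SUB R3, 3  → R3 = 30 - 3 = 27
Final: R3 = 27

27


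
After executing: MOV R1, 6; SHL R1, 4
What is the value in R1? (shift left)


Register state trace:
  MOV R1, 6  → R1 = 6
  SHL R1, 4  → R1 = 6 << 4 = 6 * 2^4 = 96
Final: R1 = 96

96


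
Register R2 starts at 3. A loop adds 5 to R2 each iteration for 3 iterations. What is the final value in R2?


Starting value: R2 = 3
  Iter 1: R2 = 3 + 5 = 8
  Iter 2: R2 = 8 + 5 = 13
  Iter 3: R2 = 13 + 5 = 18
Final: R2 = 18

18


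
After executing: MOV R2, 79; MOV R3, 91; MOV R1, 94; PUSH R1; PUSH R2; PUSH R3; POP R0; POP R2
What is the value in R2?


Stack trace (top is rightmost):
  MOV R2, 79  → R2 = 79
  MOV R3, 91  → R3 = 91
  MOV R1, 94  → R1 = 94
  PUSH R1  → stack: [94]
  PUSH R2  → stack: [94, 79]
  PUSH R3  → stack: [94, 79, 91]
  POP R0  → R0 = 91, stack: [94, 79]
  POP R2  → R2 = 79, stack: [94]
Final: R2 = 79

79


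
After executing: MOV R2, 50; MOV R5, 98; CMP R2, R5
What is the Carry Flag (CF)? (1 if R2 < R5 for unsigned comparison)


Register state trace:
  MOV R2, 50  → R2 = 50
  MOV R5, 98  → R5 = 98
  CMP R2, R5  → unsigned 50 - 98: borrow occurs
  50 < 98, so CF = 1
CF = 1

1


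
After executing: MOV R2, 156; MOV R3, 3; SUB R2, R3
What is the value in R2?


Register state trace:
  MOV R2, 156  → R2 = 156
  MOV R3, 3  → R3 = 3
  SUB R2, R3  → R2 = 156 - 3 = 153
Final: R2 = 153

153


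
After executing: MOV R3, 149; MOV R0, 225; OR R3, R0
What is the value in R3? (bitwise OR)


Register state trace:
  MOV R3, 149  → R3 = 149 (0b10010101)
  MOV R0, 225  → R0 = 225 (0b11100001)
  OR R3, R0   → R3 = 149 OR 225 = 245 (0b11110101)
Final: R3 = 245

245


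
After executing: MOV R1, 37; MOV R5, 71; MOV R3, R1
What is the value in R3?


Register state trace:
  MOV R1, 37  → R1 = 37
  MOV R5, 71  → R5 = 71
  MOV R3, R1  → R3 = 37
Final: R3 = 37

37


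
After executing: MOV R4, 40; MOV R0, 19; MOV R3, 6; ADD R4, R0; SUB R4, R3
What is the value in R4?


Register state trace:
  MOV R4, 40  → R4 = 40
  MOV R0, 19  → R0 = 19
  MOV R3, 6  → R3 = 6
  ADD R4, R0  → R4 = 40 + 19 = 59
  SUB R4, R3  → R4 = 59 - 6 = 53
Final: R4 = 53

53


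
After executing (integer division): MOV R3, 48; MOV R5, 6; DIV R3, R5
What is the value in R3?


Register state trace:
  MOV R3, 48  → R3 = 48
  MOV R5, 6  → R5 = 6
  DIV R3, R5  → R3 = 48 // 6 = 8
Final: R3 = 8

8


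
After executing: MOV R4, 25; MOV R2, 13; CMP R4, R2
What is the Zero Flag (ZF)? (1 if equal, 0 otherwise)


Register state trace:
  MOV R4, 25  → R4 = 25
  MOV R2, 13  → R2 = 13
  CMP R4, R2  → computes 25 - 13 = 12
  Result is nonzero, so values are not equal
ZF = 0

0


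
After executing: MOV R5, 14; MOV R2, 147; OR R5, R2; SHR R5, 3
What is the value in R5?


Register state trace:
  MOV R5, 14  → R5 = 14 (0b00001110)
  MOV R2, 147  → R2 = 147 (0b10010011)
  OR R5, R2  → R5 = 14 OR 147 = 159 (0b10011111)
  SHR R5, 3  → R5 = 159 >> 3 = 19
Final: R5 = 19

19


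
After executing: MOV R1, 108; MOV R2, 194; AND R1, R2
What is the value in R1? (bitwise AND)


Register state trace:
  MOV R1, 108  → R1 = 108 (0b01101100)
  MOV R2, 194  → R2 = 194 (0b11000010)
  AND R1, R2  → R1 = 108 AND 194 = 64 (0b01000000)
Final: R1 = 64

64


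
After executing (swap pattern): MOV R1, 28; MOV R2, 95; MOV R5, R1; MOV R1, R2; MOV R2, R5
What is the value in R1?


Register state trace (swap pattern):
  MOV R1, 28  → R1 = 28
  MOV R2, 95  → R2 = 95
  MOV R5, R1  → R5 = 28  (save R1)
  MOV R1, R2  → R1 = 95  (R1 gets R2's value)
  MOV R2, R5  → R2 = 28  (R2 gets saved value)
Final: R1 = 95

95


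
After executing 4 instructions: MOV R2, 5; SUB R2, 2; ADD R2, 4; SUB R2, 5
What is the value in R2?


Register state trace:
  MOV R2, 5  → R2 = 5
  SUB R2, 2  → R2 = 5 - 2 = 3
  ADD R2, 4  → R2 = 3 + 4 = 7
  SUB R2, 5  → R2 = 7 - 5 = 2
Final: R2 = 2

2


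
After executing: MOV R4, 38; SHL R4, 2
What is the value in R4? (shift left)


Register state trace:
  MOV R4, 38  → R4 = 38
  SHL R4, 2  → R4 = 38 << 2 = 38 * 2^2 = 152
Final: R4 = 152

152


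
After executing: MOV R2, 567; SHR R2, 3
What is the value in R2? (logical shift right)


Register state trace:
  MOV R2, 567  → R2 = 567
  SHR R2, 3  → R2 = 567 >> 3 = 567 // 2^3 = 70
Final: R2 = 70

70


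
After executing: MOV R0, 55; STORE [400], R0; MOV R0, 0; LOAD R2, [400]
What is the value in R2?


Register and memory trace:
  MOV R0, 55  → R0 = 55
  STORE [400], R0  → mem[400] = 55
  MOV R0, 0  → R0 = 0
  LOAD R2, [400]  → R2 = mem[400] = 55
Final: R2 = 55

55


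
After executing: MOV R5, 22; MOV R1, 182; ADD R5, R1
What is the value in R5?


Register state trace:
  MOV R5, 22  → R5 = 22
  MOV R1, 182  → R1 = 182
  ADD R5, R1  → R5 = 22 + 182 = 204
Final: R5 = 204

204


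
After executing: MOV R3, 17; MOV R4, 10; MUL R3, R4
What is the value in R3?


Register state trace:
  MOV R3, 17  → R3 = 17
  MOV R4, 10  → R4 = 10
  MUL R3, R4  → R3 = 17 * 10 = 170
Final: R3 = 170

170


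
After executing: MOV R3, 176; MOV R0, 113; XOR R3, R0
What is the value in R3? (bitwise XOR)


Register state trace:
  MOV R3, 176  → R3 = 176 (0b10110000)
  MOV R0, 113  → R0 = 113 (0b01110001)
  XOR R3, R0  → R3 = 176 XOR 113 = 193 (0b11000001)
Final: R3 = 193

193


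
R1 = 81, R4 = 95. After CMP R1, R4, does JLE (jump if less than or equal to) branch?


Trace:
  R1 = 81, R4 = 95
  CMP R1, R4  → compares 81 vs 95
  JLE checks: is 81 less than or equal to 95?
  81 < 95, so condition is true
Branch taken: Yes

Yes


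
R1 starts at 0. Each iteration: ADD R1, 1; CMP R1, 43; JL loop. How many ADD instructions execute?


Loop trace (R1 starts at 0, target 43, step 1):
  ADD #1: R1 = 0 + 1 = 1  → 1 < 43, loop
  ADD #2: R1 = 1 + 1 = 2  → 2 < 43, loop
  ADD #3: R1 = 2 + 1 = 3  → 3 < 43, loop
  ADD #4: R1 = 3 + 1 = 4  → 4 < 43, loop
  ADD #5: R1 = 4 + 1 = 5  → 5 < 43, loop
  ADD #6: R1 = 5 + 1 = 6  → 6 < 43, loop
  ADD #7: R1 = 6 + 1 = 7  → 7 < 43, loop
  ADD #8: R1 = 7 + 1 = 8  → 8 < 43, loop
  ADD #9: R1 = 8 + 1 = 9  → 9 < 43, loop
  ADD #10: R1 = 9 + 1 = 10  → 10 < 43, loop
  ADD #11: R1 = 10 + 1 = 11  → 11 < 43, loop
  ADD #12: R1 = 11 + 1 = 12  → 12 < 43, loop
  ADD #13: R1 = 12 + 1 = 13  → 13 < 43, loop
  ADD #14: R1 = 13 + 1 = 14  → 14 < 43, loop
  ADD #15: R1 = 14 + 1 = 15  → 15 < 43, loop
  ADD #16: R1 = 15 + 1 = 16  → 16 < 43, loop
  ADD #17: R1 = 16 + 1 = 17  → 17 < 43, loop
  ADD #18: R1 = 17 + 1 = 18  → 18 < 43, loop
  ADD #19: R1 = 18 + 1 = 19  → 19 < 43, loop
  ADD #20: R1 = 19 + 1 = 20  → 20 < 43, loop
  ADD #21: R1 = 20 + 1 = 21  → 21 < 43, loop
  ADD #22: R1 = 21 + 1 = 22  → 22 < 43, loop
  ADD #23: R1 = 22 + 1 = 23  → 23 < 43, loop
  ADD #24: R1 = 23 + 1 = 24  → 24 < 43, loop
  ADD #25: R1 = 24 + 1 = 25  → 25 < 43, loop
  ADD #26: R1 = 25 + 1 = 26  → 26 < 43, loop
  ADD #27: R1 = 26 + 1 = 27  → 27 < 43, loop
  ADD #28: R1 = 27 + 1 = 28  → 28 < 43, loop
  ADD #29: R1 = 28 + 1 = 29  → 29 < 43, loop
  ADD #30: R1 = 29 + 1 = 30  → 30 < 43, loop
  ADD #31: R1 = 30 + 1 = 31  → 31 < 43, loop
  ADD #32: R1 = 31 + 1 = 32  → 32 < 43, loop
  ADD #33: R1 = 32 + 1 = 33  → 33 < 43, loop
  ADD #34: R1 = 33 + 1 = 34  → 34 < 43, loop
  ADD #35: R1 = 34 + 1 = 35  → 35 < 43, loop
  ADD #36: R1 = 35 + 1 = 36  → 36 < 43, loop
  ADD #37: R1 = 36 + 1 = 37  → 37 < 43, loop
  ADD #38: R1 = 37 + 1 = 38  → 38 < 43, loop
  ADD #39: R1 = 38 + 1 = 39  → 39 < 43, loop
  ADD #40: R1 = 39 + 1 = 40  → 40 < 43, loop
  ADD #41: R1 = 40 + 1 = 41  → 41 < 43, loop
  ADD #42: R1 = 41 + 1 = 42  → 42 < 43, loop
  ADD #43: R1 = 42 + 1 = 43  → 43 >= 43, exit
Total ADD instructions: 43

43


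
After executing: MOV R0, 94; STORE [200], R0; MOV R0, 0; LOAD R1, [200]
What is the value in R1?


Register and memory trace:
  MOV R0, 94  → R0 = 94
  STORE [200], R0  → mem[200] = 94
  MOV R0, 0  → R0 = 0
  LOAD R1, [200]  → R1 = mem[200] = 94
Final: R1 = 94

94


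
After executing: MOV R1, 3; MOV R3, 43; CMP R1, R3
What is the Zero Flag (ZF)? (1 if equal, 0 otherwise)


Register state trace:
  MOV R1, 3  → R1 = 3
  MOV R3, 43  → R3 = 43
  CMP R1, R3  → computes 3 - 43 = -40
  Result is nonzero, so values are not equal
ZF = 0

0


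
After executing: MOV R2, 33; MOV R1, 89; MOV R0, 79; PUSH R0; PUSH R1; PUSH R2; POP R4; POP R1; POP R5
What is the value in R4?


Stack trace (top is rightmost):
  MOV R2, 33  → R2 = 33
  MOV R1, 89  → R1 = 89
  MOV R0, 79  → R0 = 79
  PUSH R0  → stack: [79]
  PUSH R1  → stack: [79, 89]
  PUSH R2  → stack: [79, 89, 33]
  POP R4  → R4 = 33, stack: [79, 89]
  POP R1  → R1 = 89, stack: [79]
  POP R5  → R5 = 79, stack: []
Final: R4 = 33

33


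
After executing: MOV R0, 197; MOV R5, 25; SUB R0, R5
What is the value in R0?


Register state trace:
  MOV R0, 197  → R0 = 197
  MOV R5, 25  → R5 = 25
  SUB R0, R5  → R0 = 197 - 25 = 172
Final: R0 = 172

172


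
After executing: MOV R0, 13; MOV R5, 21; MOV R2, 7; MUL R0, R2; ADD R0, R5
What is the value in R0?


Register state trace:
  MOV R0, 13  → R0 = 13
  MOV R5, 21  → R5 = 21
  MOV R2, 7  → R2 = 7
  MUL R0, R2  → R0 = 13 * 7 = 91
  ADD R0, R5  → R0 = 91 + 21 = 112
Final: R0 = 112

112


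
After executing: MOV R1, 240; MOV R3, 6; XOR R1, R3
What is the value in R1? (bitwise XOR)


Register state trace:
  MOV R1, 240  → R1 = 240 (0b11110000)
  MOV R3, 6  → R3 = 6 (0b00000110)
  XOR R1, R3  → R1 = 240 XOR 6 = 246 (0b11110110)
Final: R1 = 246

246


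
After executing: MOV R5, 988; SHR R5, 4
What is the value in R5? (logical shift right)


Register state trace:
  MOV R5, 988  → R5 = 988
  SHR R5, 4  → R5 = 988 >> 4 = 988 // 2^4 = 61
Final: R5 = 61

61


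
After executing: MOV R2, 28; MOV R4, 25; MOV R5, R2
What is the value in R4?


Register state trace:
  MOV R2, 28  → R2 = 28
  MOV R4, 25  → R4 = 25
  MOV R5, R2  → R5 = 28
Final: R4 = 25

25


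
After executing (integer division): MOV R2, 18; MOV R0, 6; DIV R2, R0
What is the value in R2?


Register state trace:
  MOV R2, 18  → R2 = 18
  MOV R0, 6  → R0 = 6
  DIV R2, R0  → R2 = 18 // 6 = 3
Final: R2 = 3

3


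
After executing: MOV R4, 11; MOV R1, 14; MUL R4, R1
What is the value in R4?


Register state trace:
  MOV R4, 11  → R4 = 11
  MOV R1, 14  → R1 = 14
  MUL R4, R1  → R4 = 11 * 14 = 154
Final: R4 = 154

154


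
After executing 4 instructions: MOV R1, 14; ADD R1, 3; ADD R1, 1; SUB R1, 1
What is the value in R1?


Register state trace:
  MOV R1, 14  → R1 = 14
  ADD R1, 3  → R1 = 14 + 3 = 17
  ADD R1, 1  → R1 = 17 + 1 = 18
  SUB R1, 1  → R1 = 18 - 1 = 17
Final: R1 = 17

17


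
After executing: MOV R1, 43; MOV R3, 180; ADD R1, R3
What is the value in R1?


Register state trace:
  MOV R1, 43  → R1 = 43
  MOV R3, 180  → R3 = 180
  ADD R1, R3  → R1 = 43 + 180 = 223
Final: R1 = 223

223


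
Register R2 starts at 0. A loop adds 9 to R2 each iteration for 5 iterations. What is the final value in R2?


Starting value: R2 = 0
  Iter 1: R2 = 0 + 9 = 9
  Iter 2: R2 = 9 + 9 = 18
  Iter 3: R2 = 18 + 9 = 27
  Iter 4: R2 = 27 + 9 = 36
  Iter 5: R2 = 36 + 9 = 45
Final: R2 = 45

45


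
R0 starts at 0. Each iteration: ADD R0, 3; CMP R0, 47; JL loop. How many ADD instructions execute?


Loop trace (R0 starts at 0, target 47, step 3):
  ADD #1: R0 = 0 + 3 = 3  → 3 < 47, loop
  ADD #2: R0 = 3 + 3 = 6  → 6 < 47, loop
  ADD #3: R0 = 6 + 3 = 9  → 9 < 47, loop
  ADD #4: R0 = 9 + 3 = 12  → 12 < 47, loop
  ADD #5: R0 = 12 + 3 = 15  → 15 < 47, loop
  ADD #6: R0 = 15 + 3 = 18  → 18 < 47, loop
  ADD #7: R0 = 18 + 3 = 21  → 21 < 47, loop
  ADD #8: R0 = 21 + 3 = 24  → 24 < 47, loop
  ADD #9: R0 = 24 + 3 = 27  → 27 < 47, loop
  ADD #10: R0 = 27 + 3 = 30  → 30 < 47, loop
  ADD #11: R0 = 30 + 3 = 33  → 33 < 47, loop
  ADD #12: R0 = 33 + 3 = 36  → 36 < 47, loop
  ADD #13: R0 = 36 + 3 = 39  → 39 < 47, loop
  ADD #14: R0 = 39 + 3 = 42  → 42 < 47, loop
  ADD #15: R0 = 42 + 3 = 45  → 45 < 47, loop
  ADD #16: R0 = 45 + 3 = 48  → 48 >= 47, exit
Total ADD instructions: 16

16


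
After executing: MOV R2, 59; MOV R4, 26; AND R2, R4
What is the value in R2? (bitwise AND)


Register state trace:
  MOV R2, 59  → R2 = 59 (0b00111011)
  MOV R4, 26  → R4 = 26 (0b00011010)
  AND R2, R4  → R2 = 59 AND 26 = 26 (0b00011010)
Final: R2 = 26

26


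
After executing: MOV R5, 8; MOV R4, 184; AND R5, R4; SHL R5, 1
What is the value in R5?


Register state trace:
  MOV R5, 8  → R5 = 8 (0b00001000)
  MOV R4, 184  → R4 = 184 (0b10111000)
  AND R5, R4  → R5 = 8 AND 184 = 8 (0b00001000)
  SHL R5, 1  → R5 = 8 << 1 = 16
Final: R5 = 16

16


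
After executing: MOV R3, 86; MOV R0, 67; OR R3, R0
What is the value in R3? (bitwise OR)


Register state trace:
  MOV R3, 86  → R3 = 86 (0b01010110)
  MOV R0, 67  → R0 = 67 (0b01000011)
  OR R3, R0   → R3 = 86 OR 67 = 87 (0b01010111)
Final: R3 = 87

87


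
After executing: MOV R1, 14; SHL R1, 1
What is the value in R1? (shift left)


Register state trace:
  MOV R1, 14  → R1 = 14
  SHL R1, 1  → R1 = 14 << 1 = 14 * 2^1 = 28
Final: R1 = 28

28


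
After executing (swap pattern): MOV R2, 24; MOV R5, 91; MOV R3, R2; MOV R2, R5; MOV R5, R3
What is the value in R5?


Register state trace (swap pattern):
  MOV R2, 24  → R2 = 24
  MOV R5, 91  → R5 = 91
  MOV R3, R2  → R3 = 24  (save R2)
  MOV R2, R5  → R2 = 91  (R2 gets R5's value)
  MOV R5, R3  → R5 = 24  (R5 gets saved value)
Final: R5 = 24

24


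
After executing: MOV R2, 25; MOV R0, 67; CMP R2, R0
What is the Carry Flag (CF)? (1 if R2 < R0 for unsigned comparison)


Register state trace:
  MOV R2, 25  → R2 = 25
  MOV R0, 67  → R0 = 67
  CMP R2, R0  → unsigned 25 - 67: borrow occurs
  25 < 67, so CF = 1
CF = 1

1


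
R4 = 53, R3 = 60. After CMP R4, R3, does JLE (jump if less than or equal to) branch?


Trace:
  R4 = 53, R3 = 60
  CMP R4, R3  → compares 53 vs 60
  JLE checks: is 53 less than or equal to 60?
  53 < 60, so condition is true
Branch taken: Yes

Yes


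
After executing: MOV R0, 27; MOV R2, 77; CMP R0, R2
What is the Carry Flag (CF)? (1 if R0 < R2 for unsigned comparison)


Register state trace:
  MOV R0, 27  → R0 = 27
  MOV R2, 77  → R2 = 77
  CMP R0, R2  → unsigned 27 - 77: borrow occurs
  27 < 77, so CF = 1
CF = 1

1


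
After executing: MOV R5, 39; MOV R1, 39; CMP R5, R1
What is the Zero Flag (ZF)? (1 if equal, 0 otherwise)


Register state trace:
  MOV R5, 39  → R5 = 39
  MOV R1, 39  → R1 = 39
  CMP R5, R1  → computes 39 - 39 = 0
  Result is zero, so values are equal
ZF = 1

1


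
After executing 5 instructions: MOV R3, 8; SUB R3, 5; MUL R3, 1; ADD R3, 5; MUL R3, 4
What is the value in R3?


Register state trace:
  MOV R3, 8  → R3 = 8
  SUB R3, 5  → R3 = 8 - 5 = 3
  MUL R3, 1  → R3 = 3 * 1 = 3
  ADD R3, 5  → R3 = 3 + 5 = 8
  MUL R3, 4  → R3 = 8 * 4 = 32
Final: R3 = 32

32


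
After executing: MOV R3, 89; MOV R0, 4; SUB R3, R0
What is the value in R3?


Register state trace:
  MOV R3, 89  → R3 = 89
  MOV R0, 4  → R0 = 4
  SUB R3, R0  → R3 = 89 - 4 = 85
Final: R3 = 85

85


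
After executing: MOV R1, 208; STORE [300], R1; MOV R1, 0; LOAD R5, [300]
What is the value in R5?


Register and memory trace:
  MOV R1, 208  → R1 = 208
  STORE [300], R1  → mem[300] = 208
  MOV R1, 0  → R1 = 0
  LOAD R5, [300]  → R5 = mem[300] = 208
Final: R5 = 208

208


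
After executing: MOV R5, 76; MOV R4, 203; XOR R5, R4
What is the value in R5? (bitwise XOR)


Register state trace:
  MOV R5, 76  → R5 = 76 (0b01001100)
  MOV R4, 203  → R4 = 203 (0b11001011)
  XOR R5, R4  → R5 = 76 XOR 203 = 135 (0b10000111)
Final: R5 = 135

135


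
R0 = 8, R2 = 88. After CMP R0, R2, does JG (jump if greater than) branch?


Trace:
  R0 = 8, R2 = 88
  CMP R0, R2  → compares 8 vs 88
  JG checks: is 8 greater than 88?
  8 < 88, so condition is false
Branch taken: No

No


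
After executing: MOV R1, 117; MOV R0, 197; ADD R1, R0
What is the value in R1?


Register state trace:
  MOV R1, 117  → R1 = 117
  MOV R0, 197  → R0 = 197
  ADD R1, R0  → R1 = 117 + 197 = 314
Final: R1 = 314

314


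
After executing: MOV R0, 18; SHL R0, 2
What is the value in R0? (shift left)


Register state trace:
  MOV R0, 18  → R0 = 18
  SHL R0, 2  → R0 = 18 << 2 = 18 * 2^2 = 72
Final: R0 = 72

72


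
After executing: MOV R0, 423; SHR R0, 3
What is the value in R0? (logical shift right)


Register state trace:
  MOV R0, 423  → R0 = 423
  SHR R0, 3  → R0 = 423 >> 3 = 423 // 2^3 = 52
Final: R0 = 52

52


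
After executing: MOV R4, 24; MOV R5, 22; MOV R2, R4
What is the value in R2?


Register state trace:
  MOV R4, 24  → R4 = 24
  MOV R5, 22  → R5 = 22
  MOV R2, R4  → R2 = 24
Final: R2 = 24

24


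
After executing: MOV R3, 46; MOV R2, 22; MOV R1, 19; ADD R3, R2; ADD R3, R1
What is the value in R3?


Register state trace:
  MOV R3, 46  → R3 = 46
  MOV R2, 22  → R2 = 22
  MOV R1, 19  → R1 = 19
  ADD R3, R2  → R3 = 46 + 22 = 68
  ADD R3, R1  → R3 = 68 + 19 = 87
Final: R3 = 87

87


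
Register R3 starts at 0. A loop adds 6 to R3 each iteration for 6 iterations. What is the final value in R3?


Starting value: R3 = 0
  Iter 1: R3 = 0 + 6 = 6
  Iter 2: R3 = 6 + 6 = 12
  Iter 3: R3 = 12 + 6 = 18
  Iter 4: R3 = 18 + 6 = 24
  Iter 5: R3 = 24 + 6 = 30
  Iter 6: R3 = 30 + 6 = 36
Final: R3 = 36

36


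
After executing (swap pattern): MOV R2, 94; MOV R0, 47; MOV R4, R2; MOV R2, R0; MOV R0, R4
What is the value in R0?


Register state trace (swap pattern):
  MOV R2, 94  → R2 = 94
  MOV R0, 47  → R0 = 47
  MOV R4, R2  → R4 = 94  (save R2)
  MOV R2, R0  → R2 = 47  (R2 gets R0's value)
  MOV R0, R4  → R0 = 94  (R0 gets saved value)
Final: R0 = 94

94


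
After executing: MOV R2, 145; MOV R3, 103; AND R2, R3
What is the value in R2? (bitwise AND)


Register state trace:
  MOV R2, 145  → R2 = 145 (0b10010001)
  MOV R3, 103  → R3 = 103 (0b01100111)
  AND R2, R3  → R2 = 145 AND 103 = 1 (0b00000001)
Final: R2 = 1

1


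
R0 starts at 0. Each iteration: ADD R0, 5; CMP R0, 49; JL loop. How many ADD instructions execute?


Loop trace (R0 starts at 0, target 49, step 5):
  ADD #1: R0 = 0 + 5 = 5  → 5 < 49, loop
  ADD #2: R0 = 5 + 5 = 10  → 10 < 49, loop
  ADD #3: R0 = 10 + 5 = 15  → 15 < 49, loop
  ADD #4: R0 = 15 + 5 = 20  → 20 < 49, loop
  ADD #5: R0 = 20 + 5 = 25  → 25 < 49, loop
  ADD #6: R0 = 25 + 5 = 30  → 30 < 49, loop
  ADD #7: R0 = 30 + 5 = 35  → 35 < 49, loop
  ADD #8: R0 = 35 + 5 = 40  → 40 < 49, loop
  ADD #9: R0 = 40 + 5 = 45  → 45 < 49, loop
  ADD #10: R0 = 45 + 5 = 50  → 50 >= 49, exit
Total ADD instructions: 10

10


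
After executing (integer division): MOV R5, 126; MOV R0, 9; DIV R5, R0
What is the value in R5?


Register state trace:
  MOV R5, 126  → R5 = 126
  MOV R0, 9  → R0 = 9
  DIV R5, R0  → R5 = 126 // 9 = 14
Final: R5 = 14

14


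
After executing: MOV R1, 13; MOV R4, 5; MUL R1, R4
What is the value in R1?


Register state trace:
  MOV R1, 13  → R1 = 13
  MOV R4, 5  → R4 = 5
  MUL R1, R4  → R1 = 13 * 5 = 65
Final: R1 = 65

65


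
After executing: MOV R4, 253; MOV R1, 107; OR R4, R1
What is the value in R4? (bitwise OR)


Register state trace:
  MOV R4, 253  → R4 = 253 (0b11111101)
  MOV R1, 107  → R1 = 107 (0b01101011)
  OR R4, R1   → R4 = 253 OR 107 = 255 (0b11111111)
Final: R4 = 255

255


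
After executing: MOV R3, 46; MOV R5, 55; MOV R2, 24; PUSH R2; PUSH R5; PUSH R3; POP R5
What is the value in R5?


Stack trace (top is rightmost):
  MOV R3, 46  → R3 = 46
  MOV R5, 55  → R5 = 55
  MOV R2, 24  → R2 = 24
  PUSH R2  → stack: [24]
  PUSH R5  → stack: [24, 55]
  PUSH R3  → stack: [24, 55, 46]
  POP R5  → R5 = 46, stack: [24, 55]
Final: R5 = 46

46


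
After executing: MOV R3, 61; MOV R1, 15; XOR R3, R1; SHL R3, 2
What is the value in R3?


Register state trace:
  MOV R3, 61  → R3 = 61 (0b00111101)
  MOV R1, 15  → R1 = 15 (0b00001111)
  XOR R3, R1  → R3 = 61 XOR 15 = 50 (0b00110010)
  SHL R3, 2  → R3 = 50 << 2 = 200
Final: R3 = 200

200


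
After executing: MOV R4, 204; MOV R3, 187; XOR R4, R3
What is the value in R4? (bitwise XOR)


Register state trace:
  MOV R4, 204  → R4 = 204 (0b11001100)
  MOV R3, 187  → R3 = 187 (0b10111011)
  XOR R4, R3  → R4 = 204 XOR 187 = 119 (0b01110111)
Final: R4 = 119

119


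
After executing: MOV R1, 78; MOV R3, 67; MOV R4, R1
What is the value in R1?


Register state trace:
  MOV R1, 78  → R1 = 78
  MOV R3, 67  → R3 = 67
  MOV R4, R1  → R4 = 78
Final: R1 = 78

78


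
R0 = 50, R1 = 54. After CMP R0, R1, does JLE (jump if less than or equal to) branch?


Trace:
  R0 = 50, R1 = 54
  CMP R0, R1  → compares 50 vs 54
  JLE checks: is 50 less than or equal to 54?
  50 < 54, so condition is true
Branch taken: Yes

Yes


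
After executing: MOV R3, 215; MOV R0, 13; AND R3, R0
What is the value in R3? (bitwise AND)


Register state trace:
  MOV R3, 215  → R3 = 215 (0b11010111)
  MOV R0, 13  → R0 = 13 (0b00001101)
  AND R3, R0  → R3 = 215 AND 13 = 5 (0b00000101)
Final: R3 = 5

5


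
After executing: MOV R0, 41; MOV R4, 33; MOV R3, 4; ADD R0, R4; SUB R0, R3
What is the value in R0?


Register state trace:
  MOV R0, 41  → R0 = 41
  MOV R4, 33  → R4 = 33
  MOV R3, 4  → R3 = 4
  ADD R0, R4  → R0 = 41 + 33 = 74
  SUB R0, R3  → R0 = 74 - 4 = 70
Final: R0 = 70

70


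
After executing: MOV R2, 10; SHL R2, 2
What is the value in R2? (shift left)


Register state trace:
  MOV R2, 10  → R2 = 10
  SHL R2, 2  → R2 = 10 << 2 = 10 * 2^2 = 40
Final: R2 = 40

40


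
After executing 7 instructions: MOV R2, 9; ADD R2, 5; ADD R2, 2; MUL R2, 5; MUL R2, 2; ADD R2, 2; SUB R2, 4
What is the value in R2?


Register state trace:
  MOV R2, 9  → R2 = 9
  ADD R2, 5  → R2 = 9 + 5 = 14
  ADD R2, 2  → R2 = 14 + 2 = 16
  MUL R2, 5  → R2 = 16 * 5 = 80
  MUL R2, 2  → R2 = 80 * 2 = 160
  ADD R2, 2  → R2 = 160 + 2 = 162
  SUB R2, 4  → R2 = 162 - 4 = 158
Final: R2 = 158

158


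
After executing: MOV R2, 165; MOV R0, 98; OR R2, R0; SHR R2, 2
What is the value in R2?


Register state trace:
  MOV R2, 165  → R2 = 165 (0b10100101)
  MOV R0, 98  → R0 = 98 (0b01100010)
  OR R2, R0  → R2 = 165 OR 98 = 231 (0b11100111)
  SHR R2, 2  → R2 = 231 >> 2 = 57
Final: R2 = 57

57


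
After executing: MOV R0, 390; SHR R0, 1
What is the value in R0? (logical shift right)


Register state trace:
  MOV R0, 390  → R0 = 390
  SHR R0, 1  → R0 = 390 >> 1 = 390 // 2^1 = 195
Final: R0 = 195

195


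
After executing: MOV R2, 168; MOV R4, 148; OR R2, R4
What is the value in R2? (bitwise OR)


Register state trace:
  MOV R2, 168  → R2 = 168 (0b10101000)
  MOV R4, 148  → R4 = 148 (0b10010100)
  OR R2, R4   → R2 = 168 OR 148 = 188 (0b10111100)
Final: R2 = 188

188


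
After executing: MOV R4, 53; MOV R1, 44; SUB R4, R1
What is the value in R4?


Register state trace:
  MOV R4, 53  → R4 = 53
  MOV R1, 44  → R1 = 44
  SUB R4, R1  → R4 = 53 - 44 = 9
Final: R4 = 9

9


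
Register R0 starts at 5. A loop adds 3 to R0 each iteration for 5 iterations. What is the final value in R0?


Starting value: R0 = 5
  Iter 1: R0 = 5 + 3 = 8
  Iter 2: R0 = 8 + 3 = 11
  Iter 3: R0 = 11 + 3 = 14
  Iter 4: R0 = 14 + 3 = 17
  Iter 5: R0 = 17 + 3 = 20
Final: R0 = 20

20


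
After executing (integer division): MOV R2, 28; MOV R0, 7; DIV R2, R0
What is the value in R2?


Register state trace:
  MOV R2, 28  → R2 = 28
  MOV R0, 7  → R0 = 7
  DIV R2, R0  → R2 = 28 // 7 = 4
Final: R2 = 4

4


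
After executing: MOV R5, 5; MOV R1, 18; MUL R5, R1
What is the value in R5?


Register state trace:
  MOV R5, 5  → R5 = 5
  MOV R1, 18  → R1 = 18
  MUL R5, R1  → R5 = 5 * 18 = 90
Final: R5 = 90

90


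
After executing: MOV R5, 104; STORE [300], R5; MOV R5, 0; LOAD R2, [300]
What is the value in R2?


Register and memory trace:
  MOV R5, 104  → R5 = 104
  STORE [300], R5  → mem[300] = 104
  MOV R5, 0  → R5 = 0
  LOAD R2, [300]  → R2 = mem[300] = 104
Final: R2 = 104

104


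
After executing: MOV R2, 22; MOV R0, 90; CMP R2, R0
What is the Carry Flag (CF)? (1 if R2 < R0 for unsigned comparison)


Register state trace:
  MOV R2, 22  → R2 = 22
  MOV R0, 90  → R0 = 90
  CMP R2, R0  → unsigned 22 - 90: borrow occurs
  22 < 90, so CF = 1
CF = 1

1


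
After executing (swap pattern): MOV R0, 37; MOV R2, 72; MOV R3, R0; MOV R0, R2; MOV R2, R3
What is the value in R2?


Register state trace (swap pattern):
  MOV R0, 37  → R0 = 37
  MOV R2, 72  → R2 = 72
  MOV R3, R0  → R3 = 37  (save R0)
  MOV R0, R2  → R0 = 72  (R0 gets R2's value)
  MOV R2, R3  → R2 = 37  (R2 gets saved value)
Final: R2 = 37

37


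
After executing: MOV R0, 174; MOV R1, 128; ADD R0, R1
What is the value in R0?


Register state trace:
  MOV R0, 174  → R0 = 174
  MOV R1, 128  → R1 = 128
  ADD R0, R1  → R0 = 174 + 128 = 302
Final: R0 = 302

302


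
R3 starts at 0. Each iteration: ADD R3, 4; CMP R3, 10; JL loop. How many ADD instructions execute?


Loop trace (R3 starts at 0, target 10, step 4):
  ADD #1: R3 = 0 + 4 = 4  → 4 < 10, loop
  ADD #2: R3 = 4 + 4 = 8  → 8 < 10, loop
  ADD #3: R3 = 8 + 4 = 12  → 12 >= 10, exit
Total ADD instructions: 3

3


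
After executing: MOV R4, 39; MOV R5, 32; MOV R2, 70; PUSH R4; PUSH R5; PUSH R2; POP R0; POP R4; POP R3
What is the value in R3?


Stack trace (top is rightmost):
  MOV R4, 39  → R4 = 39
  MOV R5, 32  → R5 = 32
  MOV R2, 70  → R2 = 70
  PUSH R4  → stack: [39]
  PUSH R5  → stack: [39, 32]
  PUSH R2  → stack: [39, 32, 70]
  POP R0  → R0 = 70, stack: [39, 32]
  POP R4  → R4 = 32, stack: [39]
  POP R3  → R3 = 39, stack: []
Final: R3 = 39

39


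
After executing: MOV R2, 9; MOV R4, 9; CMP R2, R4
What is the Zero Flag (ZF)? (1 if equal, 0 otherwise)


Register state trace:
  MOV R2, 9  → R2 = 9
  MOV R4, 9  → R4 = 9
  CMP R2, R4  → computes 9 - 9 = 0
  Result is zero, so values are equal
ZF = 1

1


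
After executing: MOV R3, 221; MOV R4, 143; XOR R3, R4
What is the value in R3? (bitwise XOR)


Register state trace:
  MOV R3, 221  → R3 = 221 (0b11011101)
  MOV R4, 143  → R4 = 143 (0b10001111)
  XOR R3, R4  → R3 = 221 XOR 143 = 82 (0b01010010)
Final: R3 = 82

82


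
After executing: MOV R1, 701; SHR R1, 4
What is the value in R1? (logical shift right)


Register state trace:
  MOV R1, 701  → R1 = 701
  SHR R1, 4  → R1 = 701 >> 4 = 701 // 2^4 = 43
Final: R1 = 43

43


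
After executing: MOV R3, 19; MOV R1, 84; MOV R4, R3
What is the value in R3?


Register state trace:
  MOV R3, 19  → R3 = 19
  MOV R1, 84  → R1 = 84
  MOV R4, R3  → R4 = 19
Final: R3 = 19

19


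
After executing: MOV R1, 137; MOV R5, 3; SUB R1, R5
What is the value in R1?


Register state trace:
  MOV R1, 137  → R1 = 137
  MOV R5, 3  → R5 = 3
  SUB R1, R5  → R1 = 137 - 3 = 134
Final: R1 = 134

134


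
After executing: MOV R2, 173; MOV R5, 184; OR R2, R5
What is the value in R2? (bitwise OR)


Register state trace:
  MOV R2, 173  → R2 = 173 (0b10101101)
  MOV R5, 184  → R5 = 184 (0b10111000)
  OR R2, R5   → R2 = 173 OR 184 = 189 (0b10111101)
Final: R2 = 189

189


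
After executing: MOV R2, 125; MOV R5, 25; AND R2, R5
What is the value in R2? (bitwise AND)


Register state trace:
  MOV R2, 125  → R2 = 125 (0b01111101)
  MOV R5, 25  → R5 = 25 (0b00011001)
  AND R2, R5  → R2 = 125 AND 25 = 25 (0b00011001)
Final: R2 = 25

25


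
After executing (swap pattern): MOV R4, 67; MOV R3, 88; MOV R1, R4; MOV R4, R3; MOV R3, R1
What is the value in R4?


Register state trace (swap pattern):
  MOV R4, 67  → R4 = 67
  MOV R3, 88  → R3 = 88
  MOV R1, R4  → R1 = 67  (save R4)
  MOV R4, R3  → R4 = 88  (R4 gets R3's value)
  MOV R3, R1  → R3 = 67  (R3 gets saved value)
Final: R4 = 88

88


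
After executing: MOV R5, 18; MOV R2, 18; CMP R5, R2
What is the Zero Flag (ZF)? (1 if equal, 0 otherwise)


Register state trace:
  MOV R5, 18  → R5 = 18
  MOV R2, 18  → R2 = 18
  CMP R5, R2  → computes 18 - 18 = 0
  Result is zero, so values are equal
ZF = 1

1


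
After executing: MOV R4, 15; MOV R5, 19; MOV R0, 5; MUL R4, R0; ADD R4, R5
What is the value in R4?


Register state trace:
  MOV R4, 15  → R4 = 15
  MOV R5, 19  → R5 = 19
  MOV R0, 5  → R0 = 5
  MUL R4, R0  → R4 = 15 * 5 = 75
  ADD R4, R5  → R4 = 75 + 19 = 94
Final: R4 = 94

94


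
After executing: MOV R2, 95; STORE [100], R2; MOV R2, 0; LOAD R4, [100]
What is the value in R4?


Register and memory trace:
  MOV R2, 95  → R2 = 95
  STORE [100], R2  → mem[100] = 95
  MOV R2, 0  → R2 = 0
  LOAD R4, [100]  → R4 = mem[100] = 95
Final: R4 = 95

95


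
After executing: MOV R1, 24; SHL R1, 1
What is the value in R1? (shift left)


Register state trace:
  MOV R1, 24  → R1 = 24
  SHL R1, 1  → R1 = 24 << 1 = 24 * 2^1 = 48
Final: R1 = 48

48


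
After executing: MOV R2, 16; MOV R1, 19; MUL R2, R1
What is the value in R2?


Register state trace:
  MOV R2, 16  → R2 = 16
  MOV R1, 19  → R1 = 19
  MUL R2, R1  → R2 = 16 * 19 = 304
Final: R2 = 304

304


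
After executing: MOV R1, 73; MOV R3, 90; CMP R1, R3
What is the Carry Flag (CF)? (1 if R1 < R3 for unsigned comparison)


Register state trace:
  MOV R1, 73  → R1 = 73
  MOV R3, 90  → R3 = 90
  CMP R1, R3  → unsigned 73 - 90: borrow occurs
  73 < 90, so CF = 1
CF = 1

1


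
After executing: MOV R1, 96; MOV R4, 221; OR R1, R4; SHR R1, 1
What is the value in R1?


Register state trace:
  MOV R1, 96  → R1 = 96 (0b01100000)
  MOV R4, 221  → R4 = 221 (0b11011101)
  OR R1, R4  → R1 = 96 OR 221 = 253 (0b11111101)
  SHR R1, 1  → R1 = 253 >> 1 = 126
Final: R1 = 126

126


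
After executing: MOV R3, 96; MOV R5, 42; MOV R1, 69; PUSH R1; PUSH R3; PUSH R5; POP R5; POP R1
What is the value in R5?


Stack trace (top is rightmost):
  MOV R3, 96  → R3 = 96
  MOV R5, 42  → R5 = 42
  MOV R1, 69  → R1 = 69
  PUSH R1  → stack: [69]
  PUSH R3  → stack: [69, 96]
  PUSH R5  → stack: [69, 96, 42]
  POP R5  → R5 = 42, stack: [69, 96]
  POP R1  → R1 = 96, stack: [69]
Final: R5 = 42

42


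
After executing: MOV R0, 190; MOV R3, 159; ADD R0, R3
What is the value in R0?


Register state trace:
  MOV R0, 190  → R0 = 190
  MOV R3, 159  → R3 = 159
  ADD R0, R3  → R0 = 190 + 159 = 349
Final: R0 = 349

349


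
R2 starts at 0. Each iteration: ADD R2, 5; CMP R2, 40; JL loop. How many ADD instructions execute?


Loop trace (R2 starts at 0, target 40, step 5):
  ADD #1: R2 = 0 + 5 = 5  → 5 < 40, loop
  ADD #2: R2 = 5 + 5 = 10  → 10 < 40, loop
  ADD #3: R2 = 10 + 5 = 15  → 15 < 40, loop
  ADD #4: R2 = 15 + 5 = 20  → 20 < 40, loop
  ADD #5: R2 = 20 + 5 = 25  → 25 < 40, loop
  ADD #6: R2 = 25 + 5 = 30  → 30 < 40, loop
  ADD #7: R2 = 30 + 5 = 35  → 35 < 40, loop
  ADD #8: R2 = 35 + 5 = 40  → 40 >= 40, exit
Total ADD instructions: 8

8


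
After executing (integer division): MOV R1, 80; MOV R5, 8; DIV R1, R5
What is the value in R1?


Register state trace:
  MOV R1, 80  → R1 = 80
  MOV R5, 8  → R5 = 8
  DIV R1, R5  → R1 = 80 // 8 = 10
Final: R1 = 10

10


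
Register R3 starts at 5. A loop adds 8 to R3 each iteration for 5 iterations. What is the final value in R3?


Starting value: R3 = 5
  Iter 1: R3 = 5 + 8 = 13
  Iter 2: R3 = 13 + 8 = 21
  Iter 3: R3 = 21 + 8 = 29
  Iter 4: R3 = 29 + 8 = 37
  Iter 5: R3 = 37 + 8 = 45
Final: R3 = 45

45


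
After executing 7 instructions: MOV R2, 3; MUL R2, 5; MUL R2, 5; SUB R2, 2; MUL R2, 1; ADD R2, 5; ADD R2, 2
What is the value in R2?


Register state trace:
  MOV R2, 3  → R2 = 3
  MUL R2, 5  → R2 = 3 * 5 = 15
  MUL R2, 5  → R2 = 15 * 5 = 75
  SUB R2, 2  → R2 = 75 - 2 = 73
  MUL R2, 1  → R2 = 73 * 1 = 73
  ADD R2, 5  → R2 = 73 + 5 = 78
  ADD R2, 2  → R2 = 78 + 2 = 80
Final: R2 = 80

80


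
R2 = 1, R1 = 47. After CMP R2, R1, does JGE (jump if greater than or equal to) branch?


Trace:
  R2 = 1, R1 = 47
  CMP R2, R1  → compares 1 vs 47
  JGE checks: is 1 greater than or equal to 47?
  1 < 47, so condition is false
Branch taken: No

No


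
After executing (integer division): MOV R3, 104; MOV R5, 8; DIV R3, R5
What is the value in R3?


Register state trace:
  MOV R3, 104  → R3 = 104
  MOV R5, 8  → R5 = 8
  DIV R3, R5  → R3 = 104 // 8 = 13
Final: R3 = 13

13


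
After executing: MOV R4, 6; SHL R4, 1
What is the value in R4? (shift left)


Register state trace:
  MOV R4, 6  → R4 = 6
  SHL R4, 1  → R4 = 6 << 1 = 6 * 2^1 = 12
Final: R4 = 12

12


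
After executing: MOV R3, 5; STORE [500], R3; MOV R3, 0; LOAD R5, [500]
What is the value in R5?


Register and memory trace:
  MOV R3, 5  → R3 = 5
  STORE [500], R3  → mem[500] = 5
  MOV R3, 0  → R3 = 0
  LOAD R5, [500]  → R5 = mem[500] = 5
Final: R5 = 5

5


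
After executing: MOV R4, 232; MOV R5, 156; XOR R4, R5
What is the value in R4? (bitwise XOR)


Register state trace:
  MOV R4, 232  → R4 = 232 (0b11101000)
  MOV R5, 156  → R5 = 156 (0b10011100)
  XOR R4, R5  → R4 = 232 XOR 156 = 116 (0b01110100)
Final: R4 = 116

116


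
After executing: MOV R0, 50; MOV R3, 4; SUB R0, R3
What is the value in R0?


Register state trace:
  MOV R0, 50  → R0 = 50
  MOV R3, 4  → R3 = 4
  SUB R0, R3  → R0 = 50 - 4 = 46
Final: R0 = 46

46


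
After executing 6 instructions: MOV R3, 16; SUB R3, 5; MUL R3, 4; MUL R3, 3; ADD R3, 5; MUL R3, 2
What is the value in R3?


Register state trace:
  MOV R3, 16  → R3 = 16
  SUB R3, 5  → R3 = 16 - 5 = 11
  MUL R3, 4  → R3 = 11 * 4 = 44
  MUL R3, 3  → R3 = 44 * 3 = 132
  ADD R3, 5  → R3 = 132 + 5 = 137
  MUL R3, 2  → R3 = 137 * 2 = 274
Final: R3 = 274

274


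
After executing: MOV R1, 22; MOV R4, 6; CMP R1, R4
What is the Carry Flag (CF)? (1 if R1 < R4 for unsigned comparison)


Register state trace:
  MOV R1, 22  → R1 = 22
  MOV R4, 6  → R4 = 6
  CMP R1, R4  → unsigned 22 - 6: no borrow
  22 >= 6, so CF = 0
CF = 0

0


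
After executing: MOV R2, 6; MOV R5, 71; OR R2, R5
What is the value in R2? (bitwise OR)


Register state trace:
  MOV R2, 6  → R2 = 6 (0b00000110)
  MOV R5, 71  → R5 = 71 (0b01000111)
  OR R2, R5   → R2 = 6 OR 71 = 71 (0b01000111)
Final: R2 = 71

71


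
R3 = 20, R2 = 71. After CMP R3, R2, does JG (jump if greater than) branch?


Trace:
  R3 = 20, R2 = 71
  CMP R3, R2  → compares 20 vs 71
  JG checks: is 20 greater than 71?
  20 < 71, so condition is false
Branch taken: No

No
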